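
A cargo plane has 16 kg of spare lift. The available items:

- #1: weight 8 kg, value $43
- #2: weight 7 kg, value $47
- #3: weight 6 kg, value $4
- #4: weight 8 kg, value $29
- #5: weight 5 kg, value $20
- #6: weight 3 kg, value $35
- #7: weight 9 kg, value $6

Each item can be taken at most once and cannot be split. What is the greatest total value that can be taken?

$102

Check high-value combinations within 16 kg:
- #2+#5+#6: weight 7+5+3=15, value 47+20+35=102
- #1+#5+#6: weight 8+5+3=16, value 43+20+35=98
- #1+#2: weight 8+7=15, value 43+47=90
- #2+#3+#6: weight 7+6+3=16, value 47+4+35=86
- #4+#5+#6: weight 8+5+3=16, value 29+20+35=84
Best: $102.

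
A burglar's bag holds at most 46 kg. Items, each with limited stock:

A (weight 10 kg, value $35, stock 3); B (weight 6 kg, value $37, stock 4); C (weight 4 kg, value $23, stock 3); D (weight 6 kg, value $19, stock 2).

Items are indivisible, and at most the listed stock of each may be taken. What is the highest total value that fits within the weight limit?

Best selections within weight 46 and stock limits:
- 1×A + 4×B + 3×C: weight 46, value 252
- 4×B + 3×C + 1×D: weight 42, value 236
- 1×A + 3×B + 3×C + 1×D: weight 46, value 234
- 4×B + 2×C + 2×D: weight 44, value 232
Best: $252.

$252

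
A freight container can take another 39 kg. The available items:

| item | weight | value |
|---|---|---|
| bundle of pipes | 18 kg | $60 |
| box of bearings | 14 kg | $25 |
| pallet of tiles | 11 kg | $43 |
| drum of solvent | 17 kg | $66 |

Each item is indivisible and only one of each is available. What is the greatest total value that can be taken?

Check high-value combinations within 39 kg:
- bundle of pipes+drum of solvent: weight 18+17=35, value 60+66=126
- pallet of tiles+drum of solvent: weight 11+17=28, value 43+66=109
- bundle of pipes+pallet of tiles: weight 18+11=29, value 60+43=103
Best: $126.

$126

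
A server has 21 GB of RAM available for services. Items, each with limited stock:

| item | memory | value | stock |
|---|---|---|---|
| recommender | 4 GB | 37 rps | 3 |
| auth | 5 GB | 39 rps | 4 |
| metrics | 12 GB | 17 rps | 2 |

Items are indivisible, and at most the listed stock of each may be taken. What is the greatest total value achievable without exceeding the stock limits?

156 rps

Best selections within memory 21 and stock limits:
- 4×auth: memory 20, value 156
- 1×recommender + 3×auth: memory 19, value 154
- 2×recommender + 2×auth: memory 18, value 152
Best: 156 rps.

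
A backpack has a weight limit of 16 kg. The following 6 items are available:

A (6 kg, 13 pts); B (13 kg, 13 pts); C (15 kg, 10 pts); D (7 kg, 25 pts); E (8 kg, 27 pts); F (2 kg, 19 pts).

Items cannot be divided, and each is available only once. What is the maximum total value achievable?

59 pts

This is a 0/1 knapsack; check combinations near the capacity.
- A+E+F: weight 6+8+2=16, value 13+27+19=59
- A+D+F: weight 6+7+2=15, value 13+25+19=57
- D+E: weight 7+8=15, value 25+27=52
- E+F: weight 8+2=10, value 27+19=46
- D+F: weight 7+2=9, value 25+19=44
Best: 59 pts.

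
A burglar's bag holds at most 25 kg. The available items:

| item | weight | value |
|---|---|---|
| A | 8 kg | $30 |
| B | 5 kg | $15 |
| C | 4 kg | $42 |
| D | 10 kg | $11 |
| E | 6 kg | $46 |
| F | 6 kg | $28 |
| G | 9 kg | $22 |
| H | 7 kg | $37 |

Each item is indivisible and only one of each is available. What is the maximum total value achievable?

$155

Check high-value combinations within 25 kg:
- A+C+E+H: weight 8+4+6+7=25, value 30+42+46+37=155
- C+E+F+H: weight 4+6+6+7=23, value 42+46+28+37=153
- A+C+E+F: weight 8+4+6+6=24, value 30+42+46+28=146
- B+C+E+H: weight 5+4+6+7=22, value 15+42+46+37=140
Best: $155.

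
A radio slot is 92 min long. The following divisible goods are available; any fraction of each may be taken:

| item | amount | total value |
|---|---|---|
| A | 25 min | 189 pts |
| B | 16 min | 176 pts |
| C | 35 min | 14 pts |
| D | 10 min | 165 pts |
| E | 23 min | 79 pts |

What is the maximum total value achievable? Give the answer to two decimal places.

616.20

Take in order of value per unit:
- D (165/10 per unit): all 10 → value 165, running total 165.00
- B (176/16 per unit): all 16 → value 176, running total 341.00
- A (189/25 per unit): all 25 → value 189, running total 530.00
- E (79/23 per unit): all 23 → value 79, running total 609.00
- C (14/35 per unit): 18 of 35 → value 18×14/35 = 7.2000, running total 616.20
Total 616.20.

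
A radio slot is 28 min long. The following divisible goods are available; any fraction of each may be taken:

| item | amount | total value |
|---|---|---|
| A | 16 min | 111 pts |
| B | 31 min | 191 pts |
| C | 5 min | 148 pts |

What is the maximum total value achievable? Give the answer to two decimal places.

Take in order of value per unit:
- C (148/5 per unit): all 5 → value 148, running total 148.00
- A (111/16 per unit): all 16 → value 111, running total 259.00
- B (191/31 per unit): 7 of 31 → value 7×191/31 = 43.1290, running total 302.13
Total 302.13.

302.13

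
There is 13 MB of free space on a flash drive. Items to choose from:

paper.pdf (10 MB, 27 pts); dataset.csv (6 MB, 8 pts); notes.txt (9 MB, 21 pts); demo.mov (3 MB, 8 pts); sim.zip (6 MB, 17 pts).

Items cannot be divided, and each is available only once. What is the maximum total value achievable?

This is a 0/1 knapsack; check combinations near the capacity.
- paper.pdf+demo.mov: size 10+3=13, value 27+8=35
- notes.txt+demo.mov: size 9+3=12, value 21+8=29
- paper.pdf: size 10, value 27
- demo.mov+sim.zip: size 3+6=9, value 8+17=25
- dataset.csv+sim.zip: size 6+6=12, value 8+17=25
Best: 35 pts.

35 pts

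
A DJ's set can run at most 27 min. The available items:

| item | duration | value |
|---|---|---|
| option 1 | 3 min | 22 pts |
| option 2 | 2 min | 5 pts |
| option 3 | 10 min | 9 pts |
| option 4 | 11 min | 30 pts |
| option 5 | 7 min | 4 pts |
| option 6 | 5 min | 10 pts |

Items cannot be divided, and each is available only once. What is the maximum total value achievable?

Check high-value combinations within 27 min:
- option 1+option 2+option 4+option 6: duration 3+2+11+5=21, value 22+5+30+10=67
- option 1+option 2+option 3+option 4: duration 3+2+10+11=26, value 22+5+9+30=66
- option 1+option 4+option 5+option 6: duration 3+11+7+5=26, value 22+30+4+10=66
Best: 67 pts.

67 pts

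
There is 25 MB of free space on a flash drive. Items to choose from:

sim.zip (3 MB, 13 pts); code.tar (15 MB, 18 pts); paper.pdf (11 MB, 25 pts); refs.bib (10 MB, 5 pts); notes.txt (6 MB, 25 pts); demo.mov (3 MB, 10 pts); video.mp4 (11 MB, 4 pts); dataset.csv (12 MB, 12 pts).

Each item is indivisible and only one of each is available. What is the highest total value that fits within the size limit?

73 pts

Check high-value combinations within 25 MB:
- sim.zip+paper.pdf+notes.txt+demo.mov: size 3+11+6+3=23, value 13+25+25+10=73
- sim.zip+paper.pdf+notes.txt: size 3+11+6=20, value 13+25+25=63
- paper.pdf+notes.txt+demo.mov: size 11+6+3=20, value 25+25+10=60
Best: 73 pts.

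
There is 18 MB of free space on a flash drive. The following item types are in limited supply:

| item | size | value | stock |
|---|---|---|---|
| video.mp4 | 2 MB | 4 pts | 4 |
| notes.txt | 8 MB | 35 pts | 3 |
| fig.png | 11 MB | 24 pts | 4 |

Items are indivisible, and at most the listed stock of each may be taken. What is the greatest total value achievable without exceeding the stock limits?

Best selections within size 18 and stock limits:
- 1×video.mp4 + 2×notes.txt: size 18, value 74
- 2×notes.txt: size 16, value 70
- 4×video.mp4 + 1×notes.txt: size 16, value 51
- 3×video.mp4 + 1×notes.txt: size 14, value 47
Best: 74 pts.

74 pts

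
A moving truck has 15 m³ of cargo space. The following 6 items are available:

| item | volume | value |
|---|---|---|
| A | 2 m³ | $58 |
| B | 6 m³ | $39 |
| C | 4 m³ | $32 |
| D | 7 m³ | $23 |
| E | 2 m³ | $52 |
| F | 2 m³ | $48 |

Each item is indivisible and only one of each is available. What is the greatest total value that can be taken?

Check high-value combinations within 15 m³:
- A+B+E+F: volume 2+6+2+2=12, value 58+39+52+48=197
- A+C+E+F: volume 2+4+2+2=10, value 58+32+52+48=190
- A+D+E+F: volume 2+7+2+2=13, value 58+23+52+48=181
- A+B+C+E: volume 2+6+4+2=14, value 58+39+32+52=181
Best: $197.

$197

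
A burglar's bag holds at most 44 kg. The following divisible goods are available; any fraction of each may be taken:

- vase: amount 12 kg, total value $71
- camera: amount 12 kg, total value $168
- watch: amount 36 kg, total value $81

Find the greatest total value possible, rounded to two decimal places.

284.00

Take in order of value per unit:
- camera (168/12 per unit): all 12 → value 168, running total 168.00
- vase (71/12 per unit): all 12 → value 71, running total 239.00
- watch (81/36 per unit): 20 of 36 → value 20×81/36 = 45.0000, running total 284.00
Total 284.00.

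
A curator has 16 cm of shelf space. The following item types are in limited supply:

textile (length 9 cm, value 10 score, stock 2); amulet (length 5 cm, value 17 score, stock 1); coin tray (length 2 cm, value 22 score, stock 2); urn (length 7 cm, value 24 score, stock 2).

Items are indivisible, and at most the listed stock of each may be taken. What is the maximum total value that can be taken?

85 score

Top feasible selections:
- 1×amulet + 2×coin tray + 1×urn: length 16, value 85
- 1×coin tray + 2×urn: length 16, value 70
- 2×coin tray + 1×urn: length 11, value 68
- 1×amulet + 1×coin tray + 1×urn: length 14, value 63
Best: 85 score.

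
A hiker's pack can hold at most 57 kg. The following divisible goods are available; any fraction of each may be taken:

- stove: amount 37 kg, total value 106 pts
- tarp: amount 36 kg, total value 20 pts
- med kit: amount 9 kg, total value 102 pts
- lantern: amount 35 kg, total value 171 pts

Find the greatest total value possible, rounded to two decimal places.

Take in order of value per unit:
- med kit (102/9 per unit): all 9 → value 102, running total 102.00
- lantern (171/35 per unit): all 35 → value 171, running total 273.00
- stove (106/37 per unit): 13 of 37 → value 13×106/37 = 37.2432, running total 310.24
Total 310.24.

310.24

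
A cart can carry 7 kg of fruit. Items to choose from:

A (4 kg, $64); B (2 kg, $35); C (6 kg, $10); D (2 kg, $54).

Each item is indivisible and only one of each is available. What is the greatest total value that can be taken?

$118

This is a 0/1 knapsack; check combinations near the capacity.
- A+D: weight 4+2=6, value 64+54=118
- A+B: weight 4+2=6, value 64+35=99
- B+D: weight 2+2=4, value 35+54=89
- A: weight 4, value 64
Best: $118.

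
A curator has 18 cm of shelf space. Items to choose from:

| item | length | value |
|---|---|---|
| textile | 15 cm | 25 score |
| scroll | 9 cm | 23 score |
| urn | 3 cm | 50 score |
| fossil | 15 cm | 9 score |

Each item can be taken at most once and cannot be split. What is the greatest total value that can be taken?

75 score

This is a 0/1 knapsack; check combinations near the capacity.
- textile+urn: length 15+3=18, value 25+50=75
- scroll+urn: length 9+3=12, value 23+50=73
- urn+fossil: length 3+15=18, value 50+9=59
- urn: length 3, value 50
- textile: length 15, value 25
Best: 75 score.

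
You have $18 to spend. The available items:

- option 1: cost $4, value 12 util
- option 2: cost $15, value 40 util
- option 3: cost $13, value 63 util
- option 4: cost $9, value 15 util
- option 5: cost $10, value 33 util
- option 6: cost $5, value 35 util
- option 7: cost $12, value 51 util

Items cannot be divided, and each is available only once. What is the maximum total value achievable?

Check high-value combinations within $18:
- option 3+option 6: cost 13+5=18, value 63+35=98
- option 6+option 7: cost 5+12=17, value 35+51=86
- option 1+option 3: cost 4+13=17, value 12+63=75
Best: 98 util.

98 util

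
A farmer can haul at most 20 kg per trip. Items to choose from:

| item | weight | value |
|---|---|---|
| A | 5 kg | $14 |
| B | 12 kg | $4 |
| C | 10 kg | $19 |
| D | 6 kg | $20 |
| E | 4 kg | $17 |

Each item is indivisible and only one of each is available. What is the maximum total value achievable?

This is a 0/1 knapsack; check combinations near the capacity.
- C+D+E: weight 10+6+4=20, value 19+20+17=56
- A+D+E: weight 5+6+4=15, value 14+20+17=51
- A+C+E: weight 5+10+4=19, value 14+19+17=50
- C+D: weight 10+6=16, value 19+20=39
Best: $56.

$56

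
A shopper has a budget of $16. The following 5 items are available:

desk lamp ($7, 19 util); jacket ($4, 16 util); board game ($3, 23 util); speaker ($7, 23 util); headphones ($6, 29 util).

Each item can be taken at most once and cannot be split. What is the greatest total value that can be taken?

Check high-value combinations within $16:
- board game+speaker+headphones: cost 3+7+6=16, value 23+23+29=75
- desk lamp+board game+headphones: cost 7+3+6=16, value 19+23+29=71
- jacket+board game+headphones: cost 4+3+6=13, value 16+23+29=68
Best: 75 util.

75 util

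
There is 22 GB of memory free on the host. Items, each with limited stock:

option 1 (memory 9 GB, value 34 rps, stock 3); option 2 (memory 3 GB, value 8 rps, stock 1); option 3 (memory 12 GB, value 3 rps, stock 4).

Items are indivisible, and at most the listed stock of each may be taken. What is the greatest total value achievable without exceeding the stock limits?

76 rps

Top feasible selections:
- 2×option 1 + 1×option 2: memory 21, value 76
- 2×option 1: memory 18, value 68
- 1×option 1 + 1×option 2: memory 12, value 42
- 1×option 1 + 1×option 3: memory 21, value 37
Best: 76 rps.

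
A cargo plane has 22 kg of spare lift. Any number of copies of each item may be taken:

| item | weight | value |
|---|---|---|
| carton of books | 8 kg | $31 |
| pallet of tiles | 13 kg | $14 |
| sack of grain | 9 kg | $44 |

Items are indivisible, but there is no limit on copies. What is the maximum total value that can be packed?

$88

Best value-per-unit is sack of grain at 44/9, and filling with it alone uses weight 2×9=18. No mix of the others beats 2×44 = 88.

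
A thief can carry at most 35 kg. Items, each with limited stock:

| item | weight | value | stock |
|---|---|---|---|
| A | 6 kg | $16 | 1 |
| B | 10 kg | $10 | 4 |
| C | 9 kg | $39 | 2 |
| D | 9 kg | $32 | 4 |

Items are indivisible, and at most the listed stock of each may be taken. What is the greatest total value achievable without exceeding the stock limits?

Top feasible selections:
- 1×A + 2×C + 1×D: weight 33, value 126
- 1×A + 1×C + 2×D: weight 33, value 119
- 1×A + 3×D: weight 33, value 112
Best: $126.

$126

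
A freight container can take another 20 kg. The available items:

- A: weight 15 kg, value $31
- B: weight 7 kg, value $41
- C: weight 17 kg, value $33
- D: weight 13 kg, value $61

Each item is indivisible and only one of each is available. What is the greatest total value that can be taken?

Check high-value combinations within 20 kg:
- B+D: weight 7+13=20, value 41+61=102
- D: weight 13, value 61
- B: weight 7, value 41
- C: weight 17, value 33
- A: weight 15, value 31
Best: $102.

$102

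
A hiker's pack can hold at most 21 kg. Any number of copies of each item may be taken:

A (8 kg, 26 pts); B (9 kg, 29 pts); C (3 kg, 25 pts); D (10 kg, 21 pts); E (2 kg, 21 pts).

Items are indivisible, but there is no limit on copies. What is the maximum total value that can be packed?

214 pts

Best value-per-unit is E at 21/2; filling with it alone gives 10×21 = 210.
Optimal mix: 1×C + 9×E → weight 21, value 214.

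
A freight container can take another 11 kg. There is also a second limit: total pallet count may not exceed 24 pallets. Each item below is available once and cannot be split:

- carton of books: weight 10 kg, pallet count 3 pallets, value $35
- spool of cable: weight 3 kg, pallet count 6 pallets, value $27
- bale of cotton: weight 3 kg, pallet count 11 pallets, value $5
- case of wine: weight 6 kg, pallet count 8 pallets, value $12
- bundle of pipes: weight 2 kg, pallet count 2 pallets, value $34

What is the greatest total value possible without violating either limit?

$73

Feasible sets respecting both limits:
- spool of cable+case of wine+bundle of pipes: weight 11, pallet count 16, value 73
- spool of cable+bale of cotton+bundle of pipes: weight 8, pallet count 19, value 66
- spool of cable+bundle of pipes: weight 5, pallet count 8, value 61
Best: $73.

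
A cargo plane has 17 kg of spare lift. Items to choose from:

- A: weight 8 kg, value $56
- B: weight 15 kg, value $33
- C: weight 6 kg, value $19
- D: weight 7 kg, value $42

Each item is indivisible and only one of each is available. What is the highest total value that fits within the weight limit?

$98

Check high-value combinations within 17 kg:
- A+D: weight 8+7=15, value 56+42=98
- A+C: weight 8+6=14, value 56+19=75
- C+D: weight 6+7=13, value 19+42=61
- A: weight 8, value 56
Best: $98.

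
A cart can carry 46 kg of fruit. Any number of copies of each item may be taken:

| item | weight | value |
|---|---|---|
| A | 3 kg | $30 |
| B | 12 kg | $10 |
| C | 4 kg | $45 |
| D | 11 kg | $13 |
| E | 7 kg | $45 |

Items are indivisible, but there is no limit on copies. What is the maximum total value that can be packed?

Best value-per-unit is C at 45/4; filling with it alone gives 11×45 = 495.
Optimal mix: 2×A + 10×C → weight 46, value 510.

$510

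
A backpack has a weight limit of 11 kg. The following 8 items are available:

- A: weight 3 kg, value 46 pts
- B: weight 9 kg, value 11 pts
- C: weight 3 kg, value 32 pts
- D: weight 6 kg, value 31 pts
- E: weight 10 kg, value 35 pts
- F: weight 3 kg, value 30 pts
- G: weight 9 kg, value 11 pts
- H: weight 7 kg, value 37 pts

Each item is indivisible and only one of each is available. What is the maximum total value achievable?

108 pts

This is a 0/1 knapsack; check combinations near the capacity.
- A+C+F: weight 3+3+3=9, value 46+32+30=108
- A+H: weight 3+7=10, value 46+37=83
- A+C: weight 3+3=6, value 46+32=78
- A+D: weight 3+6=9, value 46+31=77
Best: 108 pts.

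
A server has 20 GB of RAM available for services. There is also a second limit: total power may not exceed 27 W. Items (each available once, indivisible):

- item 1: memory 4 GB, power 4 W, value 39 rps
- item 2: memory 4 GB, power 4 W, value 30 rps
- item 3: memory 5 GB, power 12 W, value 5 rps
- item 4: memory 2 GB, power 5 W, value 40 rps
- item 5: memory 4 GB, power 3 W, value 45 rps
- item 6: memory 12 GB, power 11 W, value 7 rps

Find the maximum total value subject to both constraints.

154 rps

Feasible sets respecting both limits:
- item 1+item 2+item 4+item 5: memory 14, power 16, value 154
- item 1+item 3+item 4+item 5: memory 15, power 24, value 129
- item 1+item 4+item 5: memory 10, power 12, value 124
Best: 154 rps.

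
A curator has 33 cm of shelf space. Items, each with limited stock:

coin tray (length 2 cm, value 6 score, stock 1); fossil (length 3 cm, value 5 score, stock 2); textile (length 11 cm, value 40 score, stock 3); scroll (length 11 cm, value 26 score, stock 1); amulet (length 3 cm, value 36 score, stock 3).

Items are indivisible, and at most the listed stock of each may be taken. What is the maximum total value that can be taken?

Best selections within length 33 and stock limits:
- 1×coin tray + 2×textile + 3×amulet: length 33, value 194
- 2×textile + 3×amulet: length 31, value 188
- 1×coin tray + 1×textile + 1×scroll + 3×amulet: length 33, value 180
- 1×textile + 1×scroll + 3×amulet: length 31, value 174
Best: 194 score.

194 score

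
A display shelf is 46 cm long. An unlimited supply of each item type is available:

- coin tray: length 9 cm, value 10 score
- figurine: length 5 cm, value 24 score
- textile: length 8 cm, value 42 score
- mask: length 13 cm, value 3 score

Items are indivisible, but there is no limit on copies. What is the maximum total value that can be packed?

Best value-per-unit is textile at 42/8; filling with it alone gives 5×42 = 210.
Optimal mix: 1×figurine + 5×textile → length 45, value 234.

234 score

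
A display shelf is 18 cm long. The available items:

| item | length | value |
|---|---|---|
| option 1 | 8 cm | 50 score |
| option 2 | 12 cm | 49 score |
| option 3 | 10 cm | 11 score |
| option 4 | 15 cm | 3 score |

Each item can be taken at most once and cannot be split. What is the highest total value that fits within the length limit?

Check high-value combinations within 18 cm:
- option 1+option 3: length 8+10=18, value 50+11=61
- option 1: length 8, value 50
- option 2: length 12, value 49
- option 3: length 10, value 11
- option 4: length 15, value 3
Best: 61 score.

61 score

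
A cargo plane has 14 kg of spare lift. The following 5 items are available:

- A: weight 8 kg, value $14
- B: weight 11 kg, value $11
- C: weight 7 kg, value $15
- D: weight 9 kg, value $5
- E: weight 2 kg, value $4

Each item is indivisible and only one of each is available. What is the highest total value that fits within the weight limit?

$19

Check high-value combinations within 14 kg:
- C+E: weight 7+2=9, value 15+4=19
- A+E: weight 8+2=10, value 14+4=18
- C: weight 7, value 15
Best: $19.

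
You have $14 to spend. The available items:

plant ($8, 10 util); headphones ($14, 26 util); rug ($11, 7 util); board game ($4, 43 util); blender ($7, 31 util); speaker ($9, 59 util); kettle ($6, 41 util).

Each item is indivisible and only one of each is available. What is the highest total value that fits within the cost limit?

102 util

This is a 0/1 knapsack; check combinations near the capacity.
- board game+speaker: cost 4+9=13, value 43+59=102
- board game+kettle: cost 4+6=10, value 43+41=84
- board game+blender: cost 4+7=11, value 43+31=74
- blender+kettle: cost 7+6=13, value 31+41=72
Best: 102 util.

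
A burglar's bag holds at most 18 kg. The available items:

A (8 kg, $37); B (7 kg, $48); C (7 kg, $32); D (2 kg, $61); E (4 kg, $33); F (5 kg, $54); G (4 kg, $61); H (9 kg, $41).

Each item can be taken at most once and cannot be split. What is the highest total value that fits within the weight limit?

$224

Check high-value combinations within 18 kg:
- B+D+F+G: weight 7+2+5+4=18, value 48+61+54+61=224
- D+E+F+G: weight 2+4+5+4=15, value 61+33+54+61=209
- C+D+F+G: weight 7+2+5+4=18, value 32+61+54+61=208
Best: $224.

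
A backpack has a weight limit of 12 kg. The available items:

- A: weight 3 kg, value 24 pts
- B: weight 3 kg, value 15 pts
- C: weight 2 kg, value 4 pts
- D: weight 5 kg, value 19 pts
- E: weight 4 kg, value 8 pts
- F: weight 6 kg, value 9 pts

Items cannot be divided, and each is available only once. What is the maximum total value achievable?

58 pts

Check high-value combinations within 12 kg:
- A+B+D: weight 3+3+5=11, value 24+15+19=58
- A+B+C+E: weight 3+3+2+4=12, value 24+15+4+8=51
- A+D+E: weight 3+5+4=12, value 24+19+8=51
- A+B+F: weight 3+3+6=12, value 24+15+9=48
Best: 58 pts.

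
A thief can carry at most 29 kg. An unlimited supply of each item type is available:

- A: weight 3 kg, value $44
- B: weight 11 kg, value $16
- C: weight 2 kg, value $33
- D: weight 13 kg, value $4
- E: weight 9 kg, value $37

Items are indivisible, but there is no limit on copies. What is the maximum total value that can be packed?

Best value-per-unit is C at 33/2; filling with it alone gives 14×33 = 462.
Optimal mix: 1×A + 13×C → weight 29, value 473.

$473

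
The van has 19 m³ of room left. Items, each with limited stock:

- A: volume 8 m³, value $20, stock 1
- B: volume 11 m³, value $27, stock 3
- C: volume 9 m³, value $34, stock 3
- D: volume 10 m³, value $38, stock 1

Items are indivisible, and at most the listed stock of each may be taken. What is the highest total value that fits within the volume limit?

Top feasible selections:
- 1×C + 1×D: volume 19, value 72
- 2×C: volume 18, value 68
- 1×A + 1×D: volume 18, value 58
- 1×A + 1×C: volume 17, value 54
Best: $72.

$72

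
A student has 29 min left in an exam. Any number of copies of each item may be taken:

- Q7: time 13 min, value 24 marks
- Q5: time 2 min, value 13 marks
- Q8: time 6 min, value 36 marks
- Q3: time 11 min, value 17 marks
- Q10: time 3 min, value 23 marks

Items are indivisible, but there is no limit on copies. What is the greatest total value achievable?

220 marks

Best value-per-unit is Q10 at 23/3; filling with it alone gives 9×23 = 207.
Optimal mix: 1×Q5 + 9×Q10 → time 29, value 220.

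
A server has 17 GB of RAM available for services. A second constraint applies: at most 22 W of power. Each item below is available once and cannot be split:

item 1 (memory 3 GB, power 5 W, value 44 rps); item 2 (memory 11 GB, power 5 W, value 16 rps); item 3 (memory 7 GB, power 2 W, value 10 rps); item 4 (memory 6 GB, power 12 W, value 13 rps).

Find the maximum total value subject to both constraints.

Feasible sets respecting both limits:
- item 1+item 3+item 4: memory 16, power 19, value 67
- item 1+item 2: memory 14, power 10, value 60
- item 1+item 4: memory 9, power 17, value 57
Best: 67 rps.

67 rps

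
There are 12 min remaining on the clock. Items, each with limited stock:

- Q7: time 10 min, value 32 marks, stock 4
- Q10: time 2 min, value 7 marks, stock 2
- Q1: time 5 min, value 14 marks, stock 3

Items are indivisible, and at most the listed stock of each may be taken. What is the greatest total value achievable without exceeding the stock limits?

39 marks

Top feasible selections:
- 1×Q7 + 1×Q10: time 12, value 39
- 1×Q10 + 2×Q1: time 12, value 35
- 1×Q7: time 10, value 32
- 2×Q10 + 1×Q1: time 9, value 28
Best: 39 marks.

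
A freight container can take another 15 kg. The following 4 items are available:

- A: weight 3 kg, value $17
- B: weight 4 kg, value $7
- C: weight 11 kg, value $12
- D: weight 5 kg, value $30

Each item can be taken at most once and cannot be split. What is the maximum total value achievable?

$54

This is a 0/1 knapsack; check combinations near the capacity.
- A+B+D: weight 3+4+5=12, value 17+7+30=54
- A+D: weight 3+5=8, value 17+30=47
- B+D: weight 4+5=9, value 7+30=37
Best: $54.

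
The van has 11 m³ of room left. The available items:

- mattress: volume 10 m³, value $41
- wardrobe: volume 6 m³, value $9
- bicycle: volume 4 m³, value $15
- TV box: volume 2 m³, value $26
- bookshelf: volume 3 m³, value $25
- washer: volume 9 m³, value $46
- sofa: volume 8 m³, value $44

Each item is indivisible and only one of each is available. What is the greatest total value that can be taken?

$72

Check high-value combinations within 11 m³:
- TV box+washer: volume 2+9=11, value 26+46=72
- TV box+sofa: volume 2+8=10, value 26+44=70
- bookshelf+sofa: volume 3+8=11, value 25+44=69
Best: $72.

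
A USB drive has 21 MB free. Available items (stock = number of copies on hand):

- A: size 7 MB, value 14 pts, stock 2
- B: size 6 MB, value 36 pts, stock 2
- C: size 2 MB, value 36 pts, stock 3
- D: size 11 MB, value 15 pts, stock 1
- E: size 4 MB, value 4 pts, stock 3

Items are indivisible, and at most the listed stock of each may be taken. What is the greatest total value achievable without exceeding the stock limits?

Best selections within size 21 and stock limits:
- 2×B + 3×C: size 18, value 180
- 1×A + 1×B + 3×C: size 19, value 158
- 1×B + 3×C + 2×E: size 20, value 152
Best: 180 pts.

180 pts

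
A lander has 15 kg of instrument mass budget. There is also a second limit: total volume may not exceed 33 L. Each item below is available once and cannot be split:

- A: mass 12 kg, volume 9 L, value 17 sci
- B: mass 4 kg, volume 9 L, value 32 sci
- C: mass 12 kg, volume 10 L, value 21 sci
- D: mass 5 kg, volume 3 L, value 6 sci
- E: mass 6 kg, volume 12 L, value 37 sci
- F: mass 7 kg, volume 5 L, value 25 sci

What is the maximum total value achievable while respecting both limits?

Feasible sets respecting both limits:
- B+D+E: mass 15, volume 24, value 75
- B+E: mass 10, volume 21, value 69
- E+F: mass 13, volume 17, value 62
Best: 75 sci.

75 sci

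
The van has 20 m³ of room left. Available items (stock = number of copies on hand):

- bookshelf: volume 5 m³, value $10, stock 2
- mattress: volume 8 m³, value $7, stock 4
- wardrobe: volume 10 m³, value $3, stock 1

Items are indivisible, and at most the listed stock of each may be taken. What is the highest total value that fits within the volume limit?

$27

Best selections within volume 20 and stock limits:
- 2×bookshelf + 1×mattress: volume 18, value 27
- 2×bookshelf + 1×wardrobe: volume 20, value 23
- 2×bookshelf: volume 10, value 20
- 1×bookshelf + 1×mattress: volume 13, value 17
Best: $27.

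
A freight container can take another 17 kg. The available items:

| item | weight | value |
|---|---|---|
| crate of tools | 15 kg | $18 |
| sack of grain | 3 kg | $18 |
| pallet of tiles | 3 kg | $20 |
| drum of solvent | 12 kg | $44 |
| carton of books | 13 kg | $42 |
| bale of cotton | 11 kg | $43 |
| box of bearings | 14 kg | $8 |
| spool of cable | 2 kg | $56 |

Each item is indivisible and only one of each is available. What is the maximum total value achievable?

$120

This is a 0/1 knapsack; check combinations near the capacity.
- pallet of tiles+drum of solvent+spool of cable: weight 3+12+2=17, value 20+44+56=120
- pallet of tiles+bale of cotton+spool of cable: weight 3+11+2=16, value 20+43+56=119
- sack of grain+drum of solvent+spool of cable: weight 3+12+2=17, value 18+44+56=118
Best: $120.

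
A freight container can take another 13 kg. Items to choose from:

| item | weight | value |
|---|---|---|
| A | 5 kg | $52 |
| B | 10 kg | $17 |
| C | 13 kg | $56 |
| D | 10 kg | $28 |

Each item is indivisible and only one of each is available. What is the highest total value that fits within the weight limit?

$56

This is a 0/1 knapsack; check combinations near the capacity.
- C: weight 13, value 56
- A: weight 5, value 52
- D: weight 10, value 28
- B: weight 10, value 17
Best: $56.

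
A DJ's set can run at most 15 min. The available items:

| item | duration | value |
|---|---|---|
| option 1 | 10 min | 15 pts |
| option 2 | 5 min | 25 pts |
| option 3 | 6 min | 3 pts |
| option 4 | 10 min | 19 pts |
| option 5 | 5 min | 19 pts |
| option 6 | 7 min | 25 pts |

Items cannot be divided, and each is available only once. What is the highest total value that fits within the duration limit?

Check high-value combinations within 15 min:
- option 2+option 6: duration 5+7=12, value 25+25=50
- option 2+option 5: duration 5+5=10, value 25+19=44
- option 5+option 6: duration 5+7=12, value 19+25=44
- option 2+option 4: duration 5+10=15, value 25+19=44
- option 1+option 2: duration 10+5=15, value 15+25=40
Best: 50 pts.

50 pts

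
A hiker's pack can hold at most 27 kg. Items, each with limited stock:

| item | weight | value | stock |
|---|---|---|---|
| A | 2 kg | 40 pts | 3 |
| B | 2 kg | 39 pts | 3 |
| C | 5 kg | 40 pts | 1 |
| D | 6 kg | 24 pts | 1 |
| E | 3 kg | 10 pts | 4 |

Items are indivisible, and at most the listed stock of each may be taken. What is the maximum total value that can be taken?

Top feasible selections:
- 3×A + 3×B + 1×C + 1×D + 1×E: weight 26, value 311
- 3×A + 3×B + 1×C + 3×E: weight 26, value 307
- 3×A + 3×B + 1×C + 1×D: weight 23, value 301
- 3×A + 3×B + 1×C + 2×E: weight 23, value 297
Best: 311 pts.

311 pts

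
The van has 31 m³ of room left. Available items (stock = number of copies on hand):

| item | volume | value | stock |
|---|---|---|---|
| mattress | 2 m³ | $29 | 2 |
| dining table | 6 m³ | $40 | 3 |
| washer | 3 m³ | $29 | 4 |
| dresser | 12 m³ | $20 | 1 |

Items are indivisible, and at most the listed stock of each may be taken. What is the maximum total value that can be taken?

$265

Best selections within volume 31 and stock limits:
- 2×mattress + 3×dining table + 3×washer: volume 31, value 265
- 2×mattress + 2×dining table + 4×washer: volume 28, value 254
- 2×mattress + 3×dining table + 2×washer: volume 28, value 236
- 1×mattress + 3×dining table + 3×washer: volume 29, value 236
Best: $265.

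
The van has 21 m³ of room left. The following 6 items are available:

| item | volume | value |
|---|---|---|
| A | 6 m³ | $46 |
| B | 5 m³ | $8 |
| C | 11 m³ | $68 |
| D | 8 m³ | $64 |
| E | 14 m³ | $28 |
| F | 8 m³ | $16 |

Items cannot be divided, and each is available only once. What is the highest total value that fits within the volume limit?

This is a 0/1 knapsack; check combinations near the capacity.
- C+D: volume 11+8=19, value 68+64=132
- A+B+D: volume 6+5+8=19, value 46+8+64=118
- A+C: volume 6+11=17, value 46+68=114
Best: $132.

$132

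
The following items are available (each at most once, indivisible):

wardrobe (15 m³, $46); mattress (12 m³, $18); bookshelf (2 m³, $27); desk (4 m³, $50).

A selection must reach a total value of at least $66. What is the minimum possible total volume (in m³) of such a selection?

Subsets with value ≥ 66, sorted by total volume:
- bookshelf+desk: volume 6, value 77
- mattress+desk: volume 16, value 68
- wardrobe+bookshelf: volume 17, value 73
- mattress+bookshelf+desk: volume 18, value 95
Minimum volume: 6 m³.

6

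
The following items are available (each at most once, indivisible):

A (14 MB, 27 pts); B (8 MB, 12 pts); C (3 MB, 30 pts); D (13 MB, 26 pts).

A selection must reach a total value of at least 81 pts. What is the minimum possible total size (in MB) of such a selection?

30

Subsets with value ≥ 81, sorted by total size:
- A+C+D: size 30, value 83
- A+B+C+D: size 38, value 95
Minimum size: 30 MB.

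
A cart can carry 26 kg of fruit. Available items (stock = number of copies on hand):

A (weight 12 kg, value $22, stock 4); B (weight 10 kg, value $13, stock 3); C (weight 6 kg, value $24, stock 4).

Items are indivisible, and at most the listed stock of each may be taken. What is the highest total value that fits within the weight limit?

Best selections within weight 26 and stock limits:
- 4×C: weight 24, value 96
- 3×C: weight 18, value 72
- 1×A + 2×C: weight 24, value 70
- 1×B + 2×C: weight 22, value 61
Best: $96.

$96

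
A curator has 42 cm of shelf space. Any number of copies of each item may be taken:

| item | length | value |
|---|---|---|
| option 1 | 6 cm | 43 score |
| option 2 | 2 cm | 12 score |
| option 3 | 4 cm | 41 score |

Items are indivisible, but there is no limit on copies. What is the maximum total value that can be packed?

Best value-per-unit is option 3 at 41/4; filling with it alone gives 10×41 = 410.
Optimal mix: 1×option 2 + 10×option 3 → length 42, value 422.

422 score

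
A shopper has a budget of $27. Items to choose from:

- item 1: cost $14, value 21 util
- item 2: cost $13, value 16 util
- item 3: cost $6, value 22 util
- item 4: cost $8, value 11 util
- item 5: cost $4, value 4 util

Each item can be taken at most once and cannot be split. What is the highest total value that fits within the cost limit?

49 util

This is a 0/1 knapsack; check combinations near the capacity.
- item 2+item 3+item 4: cost 13+6+8=27, value 16+22+11=49
- item 1+item 3+item 5: cost 14+6+4=24, value 21+22+4=47
- item 1+item 3: cost 14+6=20, value 21+22=43
Best: 49 util.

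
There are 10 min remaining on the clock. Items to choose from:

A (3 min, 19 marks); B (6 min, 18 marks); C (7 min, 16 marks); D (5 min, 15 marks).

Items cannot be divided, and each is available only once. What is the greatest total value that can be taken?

37 marks

Check high-value combinations within 10 min:
- A+B: time 3+6=9, value 19+18=37
- A+C: time 3+7=10, value 19+16=35
- A+D: time 3+5=8, value 19+15=34
- A: time 3, value 19
Best: 37 marks.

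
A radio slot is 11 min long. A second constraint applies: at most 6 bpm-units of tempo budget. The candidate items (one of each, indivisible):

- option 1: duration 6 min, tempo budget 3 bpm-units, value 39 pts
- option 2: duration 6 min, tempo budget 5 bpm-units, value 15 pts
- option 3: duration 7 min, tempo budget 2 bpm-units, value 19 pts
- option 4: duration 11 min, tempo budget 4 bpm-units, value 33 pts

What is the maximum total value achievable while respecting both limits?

Feasible sets respecting both limits:
- option 1: duration 6, tempo budget 3, value 39
- option 4: duration 11, tempo budget 4, value 33
- option 3: duration 7, tempo budget 2, value 19
Best: 39 pts.

39 pts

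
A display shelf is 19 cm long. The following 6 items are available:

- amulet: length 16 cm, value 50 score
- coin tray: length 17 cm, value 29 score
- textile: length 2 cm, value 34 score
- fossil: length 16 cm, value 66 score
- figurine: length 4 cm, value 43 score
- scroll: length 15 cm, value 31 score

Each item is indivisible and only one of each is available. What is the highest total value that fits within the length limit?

Check high-value combinations within 19 cm:
- textile+fossil: length 2+16=18, value 34+66=100
- amulet+textile: length 16+2=18, value 50+34=84
- textile+figurine: length 2+4=6, value 34+43=77
- figurine+scroll: length 4+15=19, value 43+31=74
- fossil: length 16, value 66
Best: 100 score.

100 score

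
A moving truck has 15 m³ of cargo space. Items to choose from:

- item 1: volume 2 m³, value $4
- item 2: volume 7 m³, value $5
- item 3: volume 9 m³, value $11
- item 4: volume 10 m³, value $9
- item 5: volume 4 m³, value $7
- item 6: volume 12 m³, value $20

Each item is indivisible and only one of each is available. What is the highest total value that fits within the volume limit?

This is a 0/1 knapsack; check combinations near the capacity.
- item 1+item 6: volume 2+12=14, value 4+20=24
- item 1+item 3+item 5: volume 2+9+4=15, value 4+11+7=22
- item 6: volume 12, value 20
- item 3+item 5: volume 9+4=13, value 11+7=18
Best: $24.

$24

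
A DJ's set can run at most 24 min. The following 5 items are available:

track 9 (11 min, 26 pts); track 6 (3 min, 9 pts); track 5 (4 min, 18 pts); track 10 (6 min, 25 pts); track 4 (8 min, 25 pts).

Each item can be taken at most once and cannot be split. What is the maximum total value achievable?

Check high-value combinations within 24 min:
- track 9+track 6+track 5+track 10: duration 11+3+4+6=24, value 26+9+18+25=78
- track 6+track 5+track 10+track 4: duration 3+4+6+8=21, value 9+18+25+25=77
- track 9+track 5+track 10: duration 11+4+6=21, value 26+18+25=69
- track 9+track 5+track 4: duration 11+4+8=23, value 26+18+25=69
- track 5+track 10+track 4: duration 4+6+8=18, value 18+25+25=68
Best: 78 pts.

78 pts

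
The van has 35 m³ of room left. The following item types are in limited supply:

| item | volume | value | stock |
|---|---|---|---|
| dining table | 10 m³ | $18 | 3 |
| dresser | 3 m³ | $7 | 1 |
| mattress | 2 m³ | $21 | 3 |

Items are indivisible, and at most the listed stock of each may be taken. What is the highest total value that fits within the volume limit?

Top feasible selections:
- 2×dining table + 1×dresser + 3×mattress: volume 29, value 106
- 2×dining table + 3×mattress: volume 26, value 99
- 3×dining table + 2×mattress: volume 34, value 96
Best: $106.

$106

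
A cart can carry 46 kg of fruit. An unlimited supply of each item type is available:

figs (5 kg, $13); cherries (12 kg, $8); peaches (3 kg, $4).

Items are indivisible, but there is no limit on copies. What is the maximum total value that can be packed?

$117

Best value-per-unit is figs at 13/5, and filling with it alone uses weight 9×5=45. No mix of the others beats 9×13 = 117.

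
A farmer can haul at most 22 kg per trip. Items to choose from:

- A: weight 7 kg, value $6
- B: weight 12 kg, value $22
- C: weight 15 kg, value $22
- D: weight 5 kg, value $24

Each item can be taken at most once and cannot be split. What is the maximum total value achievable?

This is a 0/1 knapsack; check combinations near the capacity.
- B+D: weight 12+5=17, value 22+24=46
- C+D: weight 15+5=20, value 22+24=46
- A+D: weight 7+5=12, value 6+24=30
- A+B: weight 7+12=19, value 6+22=28
- A+C: weight 7+15=22, value 6+22=28
Best: $46.

$46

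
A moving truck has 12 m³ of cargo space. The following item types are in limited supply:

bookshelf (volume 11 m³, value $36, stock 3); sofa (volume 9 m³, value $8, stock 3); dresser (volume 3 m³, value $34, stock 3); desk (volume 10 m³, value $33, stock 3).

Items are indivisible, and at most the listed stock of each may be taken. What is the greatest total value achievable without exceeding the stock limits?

Best selections within volume 12 and stock limits:
- 3×dresser: volume 9, value 102
- 2×dresser: volume 6, value 68
- 1×sofa + 1×dresser: volume 12, value 42
Best: $102.

$102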